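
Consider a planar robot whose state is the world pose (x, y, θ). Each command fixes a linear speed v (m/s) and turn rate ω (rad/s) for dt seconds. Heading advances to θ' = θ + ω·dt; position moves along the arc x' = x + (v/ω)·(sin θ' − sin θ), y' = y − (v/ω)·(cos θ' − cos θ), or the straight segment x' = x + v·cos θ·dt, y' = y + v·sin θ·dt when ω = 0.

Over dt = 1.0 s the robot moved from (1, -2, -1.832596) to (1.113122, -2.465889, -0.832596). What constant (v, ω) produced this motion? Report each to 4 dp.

v = 0.5000, ω = 1.0000

Δθ = -0.832596 − -1.832596 = 1.000000
ω = Δθ/dt = 1.000000/1.0 = 1.0000
R = −Δy/(cos θ' − cos θ) = 0.5000
v = R·ω = 0.5000·1.0000 = 0.5000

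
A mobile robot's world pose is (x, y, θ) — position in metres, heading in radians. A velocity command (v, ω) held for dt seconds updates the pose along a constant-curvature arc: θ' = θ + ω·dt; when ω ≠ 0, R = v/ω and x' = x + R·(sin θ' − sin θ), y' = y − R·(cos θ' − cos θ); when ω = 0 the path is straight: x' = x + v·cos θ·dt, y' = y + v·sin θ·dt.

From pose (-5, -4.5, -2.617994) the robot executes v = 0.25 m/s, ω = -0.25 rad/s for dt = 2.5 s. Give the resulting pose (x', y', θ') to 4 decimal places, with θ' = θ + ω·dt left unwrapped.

(-5.6012, -4.6288, -3.2430)

θ' = -2.6180 + -0.25·2.5 = -3.2430
R = v/ω = 0.25/-0.25 = -1.0000
x' = -5 + -1.0000·(sin -3.2430 − sin -2.6180) = -5.6012
y' = -4.5 − -1.0000·(cos -3.2430 − cos -2.6180) = -4.6288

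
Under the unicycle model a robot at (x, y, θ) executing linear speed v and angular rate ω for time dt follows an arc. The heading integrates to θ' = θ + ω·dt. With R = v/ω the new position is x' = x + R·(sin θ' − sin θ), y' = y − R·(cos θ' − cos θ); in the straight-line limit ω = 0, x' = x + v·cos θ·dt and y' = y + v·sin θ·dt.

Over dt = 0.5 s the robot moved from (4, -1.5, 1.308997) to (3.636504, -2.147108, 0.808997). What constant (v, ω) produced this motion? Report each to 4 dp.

v = -1.5000, ω = -1.0000

Δθ = 0.808997 − 1.308997 = -0.500000
ω = Δθ/dt = -0.500000/0.5 = -1.0000
R = −Δy/(cos θ' − cos θ) = 1.5000
v = R·ω = 1.5000·-1.0000 = -1.5000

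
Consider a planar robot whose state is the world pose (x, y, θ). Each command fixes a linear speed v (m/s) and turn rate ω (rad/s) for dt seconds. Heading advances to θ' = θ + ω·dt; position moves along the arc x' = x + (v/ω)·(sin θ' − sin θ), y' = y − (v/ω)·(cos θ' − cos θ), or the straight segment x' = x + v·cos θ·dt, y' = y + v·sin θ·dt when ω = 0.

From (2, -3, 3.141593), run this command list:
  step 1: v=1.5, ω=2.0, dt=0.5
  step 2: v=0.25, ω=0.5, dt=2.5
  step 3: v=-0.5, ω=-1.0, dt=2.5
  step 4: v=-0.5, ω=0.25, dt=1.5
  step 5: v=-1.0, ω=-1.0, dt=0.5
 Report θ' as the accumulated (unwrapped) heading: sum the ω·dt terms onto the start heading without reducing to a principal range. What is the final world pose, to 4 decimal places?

step 1: θ'=4.1416 (R=0.7500) → pose (1.3689, -3.3448, 4.1416)
step 2: θ'=5.3916 (R=0.5000) → pose (1.4006, -3.9290, 5.3916)
step 3: θ'=2.8916 (R=0.5000) → pose (1.9133, -3.1305, 2.8916)
step 4: θ'=3.2666 (R=-2.0000) → pose (2.6575, -3.1770, 3.2666)
step 5: θ'=2.7666 (R=1.0000) → pose (3.1484, -3.2387, 2.7666)

(3.1484, -3.2387, 2.7666)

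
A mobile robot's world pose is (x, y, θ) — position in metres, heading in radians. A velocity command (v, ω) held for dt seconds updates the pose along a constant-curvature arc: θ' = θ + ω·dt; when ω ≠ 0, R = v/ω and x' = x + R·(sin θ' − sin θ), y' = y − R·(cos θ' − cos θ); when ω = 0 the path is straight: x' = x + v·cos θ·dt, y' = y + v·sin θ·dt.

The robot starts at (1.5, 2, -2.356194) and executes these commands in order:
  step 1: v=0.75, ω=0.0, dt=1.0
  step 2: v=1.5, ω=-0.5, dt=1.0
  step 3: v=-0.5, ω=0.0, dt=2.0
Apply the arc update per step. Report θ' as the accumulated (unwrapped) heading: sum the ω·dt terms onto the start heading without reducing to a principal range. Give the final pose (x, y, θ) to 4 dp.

(0.6525, 0.9939, -2.8562)

step 1: θ'=-2.3562 (straight) → pose (0.9697, 1.4697, -2.3562)
step 2: θ'=-2.8562 (R=-3.0000) → pose (-0.3070, 0.7123, -2.8562)
step 3: θ'=-2.8562 (straight) → pose (0.6525, 0.9939, -2.8562)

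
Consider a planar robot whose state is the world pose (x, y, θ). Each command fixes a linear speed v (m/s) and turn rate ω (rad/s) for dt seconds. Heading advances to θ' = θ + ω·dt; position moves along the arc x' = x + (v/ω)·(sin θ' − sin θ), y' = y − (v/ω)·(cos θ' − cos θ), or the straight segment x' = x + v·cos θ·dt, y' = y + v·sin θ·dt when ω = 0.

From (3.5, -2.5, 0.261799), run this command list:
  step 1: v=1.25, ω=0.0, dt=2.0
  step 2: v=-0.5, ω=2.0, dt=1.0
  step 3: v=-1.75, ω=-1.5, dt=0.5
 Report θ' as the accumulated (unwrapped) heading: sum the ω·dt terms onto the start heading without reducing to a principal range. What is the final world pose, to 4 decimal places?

(6.0525, -3.0661, 1.5118)

step 1: θ'=0.2618 (straight) → pose (5.9148, -1.8530, 0.2618)
step 2: θ'=2.2618 (R=-0.2500) → pose (5.7869, -2.2538, 2.2618)
step 3: θ'=1.5118 (R=1.1667) → pose (6.0525, -3.0661, 1.5118)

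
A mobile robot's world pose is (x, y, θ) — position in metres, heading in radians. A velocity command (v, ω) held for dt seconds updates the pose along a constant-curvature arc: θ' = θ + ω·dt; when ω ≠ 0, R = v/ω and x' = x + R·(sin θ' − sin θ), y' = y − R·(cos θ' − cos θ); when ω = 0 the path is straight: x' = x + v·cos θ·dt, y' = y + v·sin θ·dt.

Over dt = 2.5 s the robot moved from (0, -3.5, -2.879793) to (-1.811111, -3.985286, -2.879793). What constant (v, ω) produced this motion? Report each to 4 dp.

v = 0.7500, ω = 0.0000

Δθ = -2.879793 − -2.879793 = 0.000000
ω = Δθ/dt = 0.000000/2.5 = 0.0000
ω = 0 → v = (Δx·cos θ + Δy·sin θ)/dt = 0.7500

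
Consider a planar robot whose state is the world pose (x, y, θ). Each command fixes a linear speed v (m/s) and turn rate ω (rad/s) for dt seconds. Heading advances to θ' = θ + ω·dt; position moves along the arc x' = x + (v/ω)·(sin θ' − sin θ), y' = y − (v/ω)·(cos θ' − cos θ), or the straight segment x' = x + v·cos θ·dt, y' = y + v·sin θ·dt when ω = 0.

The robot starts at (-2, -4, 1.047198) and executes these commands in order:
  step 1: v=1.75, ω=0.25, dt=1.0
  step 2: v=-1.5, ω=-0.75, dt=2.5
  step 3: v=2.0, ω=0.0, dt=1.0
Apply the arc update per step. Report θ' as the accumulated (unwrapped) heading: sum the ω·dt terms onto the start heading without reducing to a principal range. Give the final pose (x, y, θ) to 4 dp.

(-2.6652, -4.6187, -0.5778)

step 1: θ'=1.2972 (R=7.0000) → pose (-1.3225, -2.3914, 1.2972)
step 2: θ'=-0.5778 (R=2.0000) → pose (-4.3405, -3.5263, -0.5778)
step 3: θ'=-0.5778 (straight) → pose (-2.6652, -4.6187, -0.5778)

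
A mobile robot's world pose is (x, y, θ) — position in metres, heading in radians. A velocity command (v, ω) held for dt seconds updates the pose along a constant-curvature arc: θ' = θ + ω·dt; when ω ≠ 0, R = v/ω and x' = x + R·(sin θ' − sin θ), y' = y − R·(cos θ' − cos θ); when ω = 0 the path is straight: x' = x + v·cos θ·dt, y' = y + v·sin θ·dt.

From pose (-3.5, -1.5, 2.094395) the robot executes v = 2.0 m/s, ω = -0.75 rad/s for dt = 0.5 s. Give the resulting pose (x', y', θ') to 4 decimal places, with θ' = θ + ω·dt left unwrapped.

(-3.8279, -0.5615, 1.7194)

θ' = 2.0944 + -0.75·0.5 = 1.7194
R = v/ω = 2.0/-0.75 = -2.6667
x' = -3.5 + -2.6667·(sin 1.7194 − sin 2.0944) = -3.8279
y' = -1.5 − -2.6667·(cos 1.7194 − cos 2.0944) = -0.5615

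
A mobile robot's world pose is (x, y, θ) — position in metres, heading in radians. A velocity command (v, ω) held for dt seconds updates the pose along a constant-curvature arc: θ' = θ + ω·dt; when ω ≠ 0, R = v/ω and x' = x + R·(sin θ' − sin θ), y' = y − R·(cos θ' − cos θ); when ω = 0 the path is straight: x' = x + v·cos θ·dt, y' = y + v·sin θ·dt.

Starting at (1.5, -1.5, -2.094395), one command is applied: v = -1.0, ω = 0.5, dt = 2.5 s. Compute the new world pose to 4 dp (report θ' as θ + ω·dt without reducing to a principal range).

θ' = -2.0944 + 0.5·2.5 = -0.8444
R = v/ω = -1.0/0.5 = -2.0000
x' = 1.5 + -2.0000·(sin -0.8444 − sin -2.0944) = 1.2631
y' = -1.5 − -2.0000·(cos -0.8444 − cos -2.0944) = 0.8284

(1.2631, 0.8284, -0.8444)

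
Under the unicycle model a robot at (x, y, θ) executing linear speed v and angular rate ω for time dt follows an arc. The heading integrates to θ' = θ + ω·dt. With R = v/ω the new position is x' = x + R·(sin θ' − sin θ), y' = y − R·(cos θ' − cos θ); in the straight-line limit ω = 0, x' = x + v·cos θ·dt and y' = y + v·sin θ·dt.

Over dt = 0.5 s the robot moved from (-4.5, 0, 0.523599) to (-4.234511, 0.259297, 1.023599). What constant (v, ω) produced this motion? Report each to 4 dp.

Δθ = 1.023599 − 0.523599 = 0.500000
ω = Δθ/dt = 0.500000/0.5 = 1.0000
R = Δx/(sin θ' − sin θ) = 0.7500
v = R·ω = 0.7500·1.0000 = 0.7500

v = 0.7500, ω = 1.0000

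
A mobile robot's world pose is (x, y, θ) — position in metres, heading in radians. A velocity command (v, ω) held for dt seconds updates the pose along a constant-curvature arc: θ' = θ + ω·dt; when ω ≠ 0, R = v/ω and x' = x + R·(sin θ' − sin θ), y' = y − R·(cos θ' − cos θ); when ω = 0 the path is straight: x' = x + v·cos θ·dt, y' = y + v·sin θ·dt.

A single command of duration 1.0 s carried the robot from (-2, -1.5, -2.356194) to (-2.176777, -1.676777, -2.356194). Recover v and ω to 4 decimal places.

Δθ = -2.356194 − -2.356194 = 0.000000
ω = Δθ/dt = 0.000000/1.0 = 0.0000
ω = 0 → v = (Δx·cos θ + Δy·sin θ)/dt = 0.2500

v = 0.2500, ω = 0.0000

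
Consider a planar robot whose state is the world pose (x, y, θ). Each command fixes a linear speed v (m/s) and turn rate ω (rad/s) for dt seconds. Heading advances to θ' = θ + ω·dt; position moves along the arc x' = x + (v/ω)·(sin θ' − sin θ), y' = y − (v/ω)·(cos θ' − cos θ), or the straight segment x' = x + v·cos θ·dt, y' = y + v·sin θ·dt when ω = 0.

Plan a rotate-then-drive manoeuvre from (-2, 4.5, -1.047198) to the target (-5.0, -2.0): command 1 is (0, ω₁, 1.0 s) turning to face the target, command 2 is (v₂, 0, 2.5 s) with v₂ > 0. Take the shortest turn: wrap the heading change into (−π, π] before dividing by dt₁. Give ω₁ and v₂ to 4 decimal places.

heading to target = atan2(-2−4.5, -5−-2) = -2.0032
Δθ = wrap(-2.0032 − -1.0472) = -0.9560; ω₁ = Δθ/dt₁ = -0.9560
distance = √((-5−-2)² + (-2−4.5)²) = 7.1589; v₂ = distance/dt₂ = 2.8636

ω₁ = -0.9560, v₂ = 2.8636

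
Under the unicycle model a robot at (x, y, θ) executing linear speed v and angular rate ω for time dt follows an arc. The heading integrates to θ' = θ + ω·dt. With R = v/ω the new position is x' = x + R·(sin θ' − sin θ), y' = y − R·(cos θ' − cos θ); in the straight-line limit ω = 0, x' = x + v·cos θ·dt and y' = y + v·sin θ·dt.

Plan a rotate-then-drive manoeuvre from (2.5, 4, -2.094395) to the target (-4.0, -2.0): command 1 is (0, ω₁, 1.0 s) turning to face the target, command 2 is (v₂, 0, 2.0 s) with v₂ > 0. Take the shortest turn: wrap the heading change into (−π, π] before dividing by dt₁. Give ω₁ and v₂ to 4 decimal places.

heading to target = atan2(-2−4, -4−2.5) = -2.3962
Δθ = wrap(-2.3962 − -2.0944) = -0.3018; ω₁ = Δθ/dt₁ = -0.3018
distance = √((-4−2.5)² + (-2−4)²) = 8.8459; v₂ = distance/dt₂ = 4.4230

ω₁ = -0.3018, v₂ = 4.4230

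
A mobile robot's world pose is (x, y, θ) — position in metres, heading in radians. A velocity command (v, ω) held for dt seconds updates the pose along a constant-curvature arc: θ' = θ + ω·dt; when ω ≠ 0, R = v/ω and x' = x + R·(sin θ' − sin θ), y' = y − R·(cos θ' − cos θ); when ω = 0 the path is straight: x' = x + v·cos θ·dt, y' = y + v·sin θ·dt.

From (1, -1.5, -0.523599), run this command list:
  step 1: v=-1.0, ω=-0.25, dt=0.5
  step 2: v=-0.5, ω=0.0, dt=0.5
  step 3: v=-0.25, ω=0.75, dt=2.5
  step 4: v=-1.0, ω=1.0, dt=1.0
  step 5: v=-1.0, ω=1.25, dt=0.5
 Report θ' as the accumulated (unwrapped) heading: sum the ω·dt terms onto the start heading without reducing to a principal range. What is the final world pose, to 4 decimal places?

(0.4232, -2.4518, 2.8514)

step 1: θ'=-0.6486 (R=4.0000) → pose (0.5837, -1.2236, -0.6486)
step 2: θ'=-0.6486 (straight) → pose (0.3845, -1.0726, -0.6486)
step 3: θ'=1.2264 (R=-0.3333) → pose (-0.1306, -1.2257, 1.2264)
step 4: θ'=2.2264 (R=-1.0000) → pose (0.0180, -2.1730, 2.2264)
step 5: θ'=2.8514 (R=-0.8000) → pose (0.4232, -2.4518, 2.8514)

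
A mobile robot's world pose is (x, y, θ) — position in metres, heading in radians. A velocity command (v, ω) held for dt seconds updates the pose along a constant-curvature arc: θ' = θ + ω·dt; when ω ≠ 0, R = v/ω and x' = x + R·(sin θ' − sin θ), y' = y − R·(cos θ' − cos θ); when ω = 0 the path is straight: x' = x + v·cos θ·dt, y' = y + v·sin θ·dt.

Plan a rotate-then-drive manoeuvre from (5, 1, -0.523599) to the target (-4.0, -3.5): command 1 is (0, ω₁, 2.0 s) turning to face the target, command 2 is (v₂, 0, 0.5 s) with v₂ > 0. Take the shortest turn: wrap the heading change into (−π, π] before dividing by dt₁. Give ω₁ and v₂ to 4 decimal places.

ω₁ = -1.0772, v₂ = 20.1246

heading to target = atan2(-3.5−1, -4−5) = -2.6779
Δθ = wrap(-2.6779 − -0.5236) = -2.1543; ω₁ = Δθ/dt₁ = -1.0772
distance = √((-4−5)² + (-3.5−1)²) = 10.0623; v₂ = distance/dt₂ = 20.1246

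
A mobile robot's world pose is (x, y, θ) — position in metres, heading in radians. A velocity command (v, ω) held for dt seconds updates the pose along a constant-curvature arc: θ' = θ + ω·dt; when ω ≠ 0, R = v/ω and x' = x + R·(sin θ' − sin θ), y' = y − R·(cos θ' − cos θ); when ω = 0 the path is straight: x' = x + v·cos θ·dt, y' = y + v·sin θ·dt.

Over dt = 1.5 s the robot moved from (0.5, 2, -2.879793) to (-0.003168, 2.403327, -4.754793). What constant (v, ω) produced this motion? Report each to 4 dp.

Δθ = -4.754793 − -2.879793 = -1.875000
ω = Δθ/dt = -1.875000/1.5 = -1.2500
R = Δx/(sin θ' − sin θ) = -0.4000
v = R·ω = -0.4000·-1.2500 = 0.5000

v = 0.5000, ω = -1.2500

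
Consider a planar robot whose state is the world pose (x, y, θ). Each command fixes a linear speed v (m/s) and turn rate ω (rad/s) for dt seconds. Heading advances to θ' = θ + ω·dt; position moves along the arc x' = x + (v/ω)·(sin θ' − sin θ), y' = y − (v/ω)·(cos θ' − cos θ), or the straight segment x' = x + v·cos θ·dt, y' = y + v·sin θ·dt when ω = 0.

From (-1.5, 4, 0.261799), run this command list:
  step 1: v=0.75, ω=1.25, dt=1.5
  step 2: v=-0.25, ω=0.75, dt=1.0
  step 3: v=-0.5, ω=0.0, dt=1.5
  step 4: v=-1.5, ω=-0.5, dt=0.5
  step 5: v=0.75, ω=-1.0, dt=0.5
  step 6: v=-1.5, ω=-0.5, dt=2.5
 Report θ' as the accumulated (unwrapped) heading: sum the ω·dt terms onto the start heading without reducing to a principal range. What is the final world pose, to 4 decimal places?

(-0.0083, 1.0409, 0.8868)

step 1: θ'=2.1368 (R=0.6000) → pose (-1.1489, 4.9013, 2.1368)
step 2: θ'=2.8868 (R=-0.3333) → pose (-0.9515, 4.7575, 2.8868)
step 3: θ'=2.8868 (straight) → pose (-0.2257, 4.5685, 2.8868)
step 4: θ'=2.6368 (R=3.0000) → pose (0.4690, 4.2911, 2.6368)
step 5: θ'=2.1368 (R=-0.7500) → pose (0.1987, 4.5454, 2.1368)
step 6: θ'=0.8868 (R=3.0000) → pose (-0.0083, 1.0409, 0.8868)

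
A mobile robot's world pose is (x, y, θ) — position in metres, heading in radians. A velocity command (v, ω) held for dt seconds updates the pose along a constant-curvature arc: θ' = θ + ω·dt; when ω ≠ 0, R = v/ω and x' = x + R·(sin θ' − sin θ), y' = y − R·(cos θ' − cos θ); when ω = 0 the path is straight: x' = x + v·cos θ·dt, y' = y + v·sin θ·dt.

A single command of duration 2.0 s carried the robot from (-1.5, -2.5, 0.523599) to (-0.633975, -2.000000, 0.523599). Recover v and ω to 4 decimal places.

Δθ = 0.523599 − 0.523599 = 0.000000
ω = Δθ/dt = 0.000000/2.0 = 0.0000
ω = 0 → v = (Δx·cos θ + Δy·sin θ)/dt = 0.5000

v = 0.5000, ω = 0.0000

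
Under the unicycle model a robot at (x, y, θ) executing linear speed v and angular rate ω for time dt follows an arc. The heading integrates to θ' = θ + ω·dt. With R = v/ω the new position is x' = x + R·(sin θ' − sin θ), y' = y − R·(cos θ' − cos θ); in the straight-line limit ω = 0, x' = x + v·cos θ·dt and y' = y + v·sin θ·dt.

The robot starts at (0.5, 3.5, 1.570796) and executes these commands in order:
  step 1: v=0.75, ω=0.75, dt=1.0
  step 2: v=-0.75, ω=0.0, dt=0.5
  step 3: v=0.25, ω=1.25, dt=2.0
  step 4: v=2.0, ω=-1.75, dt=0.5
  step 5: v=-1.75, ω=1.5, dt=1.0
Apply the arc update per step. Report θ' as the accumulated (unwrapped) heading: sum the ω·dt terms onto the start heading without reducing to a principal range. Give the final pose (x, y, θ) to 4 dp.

step 1: θ'=2.3208 (R=1.0000) → pose (0.2317, 4.1816, 2.3208)
step 2: θ'=2.3208 (straight) → pose (0.4873, 3.9073, 2.3208)
step 3: θ'=4.8208 (R=0.2000) → pose (0.1421, 3.7493, 4.8208)
step 4: θ'=3.9458 (R=-1.1429) → pose (-0.1708, 2.8329, 3.9458)
step 5: θ'=5.4458 (R=-1.1667) → pose (-0.1444, 4.4231, 5.4458)

(-0.1444, 4.4231, 5.4458)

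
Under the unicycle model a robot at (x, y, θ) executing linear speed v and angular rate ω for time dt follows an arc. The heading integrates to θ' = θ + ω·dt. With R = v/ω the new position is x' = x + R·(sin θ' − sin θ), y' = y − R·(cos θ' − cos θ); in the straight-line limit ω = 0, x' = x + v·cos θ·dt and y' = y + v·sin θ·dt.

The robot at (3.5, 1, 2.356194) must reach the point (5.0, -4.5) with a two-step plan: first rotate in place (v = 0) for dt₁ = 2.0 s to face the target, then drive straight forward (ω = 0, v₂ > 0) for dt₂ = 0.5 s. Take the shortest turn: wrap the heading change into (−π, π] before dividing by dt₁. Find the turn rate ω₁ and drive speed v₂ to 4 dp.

ω₁ = 1.3112, v₂ = 11.4018

heading to target = atan2(-4.5−1, 5−3.5) = -1.3045
Δθ = wrap(-1.3045 − 2.3562) = 2.6224; ω₁ = Δθ/dt₁ = 1.3112
distance = √((5−3.5)² + (-4.5−1)²) = 5.7009; v₂ = distance/dt₂ = 11.4018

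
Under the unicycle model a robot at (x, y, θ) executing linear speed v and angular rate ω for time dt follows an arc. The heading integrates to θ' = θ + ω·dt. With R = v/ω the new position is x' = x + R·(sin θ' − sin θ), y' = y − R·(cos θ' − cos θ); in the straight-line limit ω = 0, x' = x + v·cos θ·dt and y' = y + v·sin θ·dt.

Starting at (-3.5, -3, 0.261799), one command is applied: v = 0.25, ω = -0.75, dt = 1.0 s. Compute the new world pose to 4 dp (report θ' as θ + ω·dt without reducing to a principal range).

θ' = 0.2618 + -0.75·1.0 = -0.4882
R = v/ω = 0.25/-0.75 = -0.3333
x' = -3.5 + -0.3333·(sin -0.4882 − sin 0.2618) = -3.2574
y' = -3 − -0.3333·(cos -0.4882 − cos 0.2618) = -3.0276

(-3.2574, -3.0276, -0.4882)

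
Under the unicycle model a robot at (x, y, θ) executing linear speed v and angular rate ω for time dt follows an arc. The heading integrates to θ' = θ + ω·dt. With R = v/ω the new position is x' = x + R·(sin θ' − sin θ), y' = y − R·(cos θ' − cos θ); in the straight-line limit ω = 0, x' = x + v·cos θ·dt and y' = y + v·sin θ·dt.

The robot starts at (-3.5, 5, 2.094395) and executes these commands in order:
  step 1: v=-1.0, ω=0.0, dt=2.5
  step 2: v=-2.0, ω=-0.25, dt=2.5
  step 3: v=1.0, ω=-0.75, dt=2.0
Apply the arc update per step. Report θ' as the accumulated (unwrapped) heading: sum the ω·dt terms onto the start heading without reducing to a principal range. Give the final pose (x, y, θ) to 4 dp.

step 1: θ'=2.0944 (straight) → pose (-2.2500, 2.8349, 2.0944)
step 2: θ'=1.4694 (R=8.0000) → pose (-1.2193, -1.9749, 1.4694)
step 3: θ'=-0.0306 (R=-1.3333) → pose (0.1480, -0.7771, -0.0306)

(0.1480, -0.7771, -0.0306)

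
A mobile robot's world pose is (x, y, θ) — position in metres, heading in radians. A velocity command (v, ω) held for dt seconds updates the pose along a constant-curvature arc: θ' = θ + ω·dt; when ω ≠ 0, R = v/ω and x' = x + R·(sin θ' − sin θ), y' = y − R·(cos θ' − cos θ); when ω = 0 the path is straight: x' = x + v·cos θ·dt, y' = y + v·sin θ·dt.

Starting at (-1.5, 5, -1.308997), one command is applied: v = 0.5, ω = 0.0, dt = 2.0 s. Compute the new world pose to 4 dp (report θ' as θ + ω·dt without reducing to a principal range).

θ' = -1.3090 + 0.0·2.0 = -1.3090
ω = 0 → straight: x' = -1.5 + 0.5·cos(-1.3090)·2.0 = -1.2412
y' = 5 + 0.5·sin(-1.3090)·2.0 = 4.0341

(-1.2412, 4.0341, -1.3090)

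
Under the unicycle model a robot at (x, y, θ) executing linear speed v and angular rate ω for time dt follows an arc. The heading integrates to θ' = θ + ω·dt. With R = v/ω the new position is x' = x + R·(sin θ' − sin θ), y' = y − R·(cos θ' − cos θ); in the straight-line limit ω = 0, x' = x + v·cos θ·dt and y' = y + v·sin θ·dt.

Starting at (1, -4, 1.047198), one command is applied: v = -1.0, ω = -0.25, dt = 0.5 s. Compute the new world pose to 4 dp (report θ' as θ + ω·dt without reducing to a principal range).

θ' = 1.0472 + -0.25·0.5 = 0.9222
R = v/ω = -1.0/-0.25 = 4.0000
x' = 1 + 4.0000·(sin 0.9222 − sin 1.0472) = 0.7236
y' = -4 − 4.0000·(cos 0.9222 − cos 1.0472) = -4.4163

(0.7236, -4.4163, 0.9222)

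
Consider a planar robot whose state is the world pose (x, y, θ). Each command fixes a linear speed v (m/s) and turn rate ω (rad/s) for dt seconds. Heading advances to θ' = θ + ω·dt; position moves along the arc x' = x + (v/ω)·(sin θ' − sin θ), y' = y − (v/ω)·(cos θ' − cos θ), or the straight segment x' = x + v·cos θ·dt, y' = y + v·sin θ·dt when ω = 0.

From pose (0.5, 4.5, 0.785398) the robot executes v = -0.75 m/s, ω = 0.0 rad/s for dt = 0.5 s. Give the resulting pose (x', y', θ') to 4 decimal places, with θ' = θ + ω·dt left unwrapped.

θ' = 0.7854 + 0.0·0.5 = 0.7854
ω = 0 → straight: x' = 0.5 + -0.75·cos(0.7854)·0.5 = 0.2348
y' = 4.5 + -0.75·sin(0.7854)·0.5 = 4.2348

(0.2348, 4.2348, 0.7854)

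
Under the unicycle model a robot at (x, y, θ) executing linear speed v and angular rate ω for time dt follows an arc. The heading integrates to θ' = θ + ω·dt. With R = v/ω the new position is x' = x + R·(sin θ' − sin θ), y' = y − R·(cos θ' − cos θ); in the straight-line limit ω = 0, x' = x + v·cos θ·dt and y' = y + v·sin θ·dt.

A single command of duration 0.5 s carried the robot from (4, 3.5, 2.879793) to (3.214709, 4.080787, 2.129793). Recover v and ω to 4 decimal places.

v = 2.0000, ω = -1.5000

Δθ = 2.129793 − 2.879793 = -0.750000
ω = Δθ/dt = -0.750000/0.5 = -1.5000
R = Δx/(sin θ' − sin θ) = -1.3333
v = R·ω = -1.3333·-1.5000 = 2.0000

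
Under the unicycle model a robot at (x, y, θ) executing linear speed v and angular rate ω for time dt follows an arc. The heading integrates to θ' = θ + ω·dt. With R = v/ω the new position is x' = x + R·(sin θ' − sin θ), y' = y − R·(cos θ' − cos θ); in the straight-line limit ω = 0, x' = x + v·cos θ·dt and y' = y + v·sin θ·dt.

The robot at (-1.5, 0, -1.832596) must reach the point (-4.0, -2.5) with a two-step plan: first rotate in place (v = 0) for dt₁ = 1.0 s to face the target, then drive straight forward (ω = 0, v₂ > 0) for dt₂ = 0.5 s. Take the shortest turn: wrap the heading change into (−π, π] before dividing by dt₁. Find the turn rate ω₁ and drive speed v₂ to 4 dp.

heading to target = atan2(-2.5−0, -4−-1.5) = -2.3562
Δθ = wrap(-2.3562 − -1.8326) = -0.5236; ω₁ = Δθ/dt₁ = -0.5236
distance = √((-4−-1.5)² + (-2.5−0)²) = 3.5355; v₂ = distance/dt₂ = 7.0711

ω₁ = -0.5236, v₂ = 7.0711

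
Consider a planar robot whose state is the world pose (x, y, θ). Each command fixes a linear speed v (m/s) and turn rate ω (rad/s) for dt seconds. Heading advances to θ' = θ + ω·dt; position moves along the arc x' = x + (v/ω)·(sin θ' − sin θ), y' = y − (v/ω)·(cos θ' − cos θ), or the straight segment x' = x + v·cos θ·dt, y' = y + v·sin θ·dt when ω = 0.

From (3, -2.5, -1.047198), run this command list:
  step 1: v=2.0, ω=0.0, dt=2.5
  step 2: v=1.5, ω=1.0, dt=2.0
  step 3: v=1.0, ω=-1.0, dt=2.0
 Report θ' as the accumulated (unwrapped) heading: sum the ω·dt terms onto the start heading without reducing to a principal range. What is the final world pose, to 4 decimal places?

(9.7027, -7.0286, -1.0472)

step 1: θ'=-1.0472 (straight) → pose (5.5000, -6.8301, -1.0472)
step 2: θ'=0.9528 (R=1.5000) → pose (8.0216, -6.9492, 0.9528)
step 3: θ'=-1.0472 (R=-1.0000) → pose (9.7027, -7.0286, -1.0472)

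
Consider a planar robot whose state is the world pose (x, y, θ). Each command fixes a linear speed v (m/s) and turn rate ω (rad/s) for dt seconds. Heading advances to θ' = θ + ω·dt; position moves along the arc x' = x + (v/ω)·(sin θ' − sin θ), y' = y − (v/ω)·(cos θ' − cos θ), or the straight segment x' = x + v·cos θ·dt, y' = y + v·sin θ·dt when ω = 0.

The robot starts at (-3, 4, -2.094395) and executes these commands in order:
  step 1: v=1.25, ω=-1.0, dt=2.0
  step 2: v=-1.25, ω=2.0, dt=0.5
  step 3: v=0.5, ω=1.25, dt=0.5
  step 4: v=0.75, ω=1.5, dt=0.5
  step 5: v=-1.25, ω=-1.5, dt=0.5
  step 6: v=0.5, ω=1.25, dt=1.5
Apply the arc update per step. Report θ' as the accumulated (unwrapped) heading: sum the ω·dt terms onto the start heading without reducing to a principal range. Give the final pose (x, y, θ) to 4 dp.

step 1: θ'=-4.0944 (R=-1.2500) → pose (-5.1013, 3.9007, -4.0944)
step 2: θ'=-3.0944 (R=-0.6250) → pose (-4.5624, 3.6386, -3.0944)
step 3: θ'=-2.4694 (R=0.4000) → pose (-4.7927, 3.5520, -2.4694)
step 4: θ'=-1.7194 (R=0.5000) → pose (-4.9758, 3.2348, -1.7194)
step 5: θ'=-2.4694 (R=0.8333) → pose (-4.6706, 3.7635, -2.4694)
step 6: θ'=-0.5944 (R=0.4000) → pose (-4.6455, 3.1191, -0.5944)

(-4.6455, 3.1191, -0.5944)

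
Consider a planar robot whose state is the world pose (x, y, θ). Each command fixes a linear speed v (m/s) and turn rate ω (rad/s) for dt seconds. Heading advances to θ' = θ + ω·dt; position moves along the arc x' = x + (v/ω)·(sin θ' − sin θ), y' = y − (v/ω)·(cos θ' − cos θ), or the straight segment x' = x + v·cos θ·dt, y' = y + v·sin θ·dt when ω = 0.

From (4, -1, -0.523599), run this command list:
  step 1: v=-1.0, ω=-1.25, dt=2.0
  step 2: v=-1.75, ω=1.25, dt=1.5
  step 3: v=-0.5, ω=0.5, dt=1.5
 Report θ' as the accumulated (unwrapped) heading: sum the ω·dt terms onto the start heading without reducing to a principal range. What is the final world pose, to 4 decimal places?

(4.8940, 2.9630, -0.3986)

step 1: θ'=-3.0236 (R=0.8000) → pose (4.3058, 0.4873, -3.0236)
step 2: θ'=-1.1486 (R=-1.4000) → pose (5.4181, 2.4512, -1.1486)
step 3: θ'=-0.3986 (R=-1.0000) → pose (4.8940, 2.9630, -0.3986)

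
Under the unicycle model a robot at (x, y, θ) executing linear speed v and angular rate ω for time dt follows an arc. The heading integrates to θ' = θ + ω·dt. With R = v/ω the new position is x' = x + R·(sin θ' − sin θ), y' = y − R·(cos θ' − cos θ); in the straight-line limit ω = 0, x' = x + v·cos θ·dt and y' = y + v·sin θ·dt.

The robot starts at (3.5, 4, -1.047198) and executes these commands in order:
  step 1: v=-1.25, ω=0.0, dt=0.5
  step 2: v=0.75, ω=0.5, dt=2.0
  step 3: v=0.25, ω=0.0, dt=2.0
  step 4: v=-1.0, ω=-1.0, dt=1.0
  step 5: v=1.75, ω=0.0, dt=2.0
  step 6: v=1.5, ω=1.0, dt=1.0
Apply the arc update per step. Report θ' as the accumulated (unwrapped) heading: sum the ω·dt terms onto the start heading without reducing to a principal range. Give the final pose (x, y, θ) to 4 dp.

(7.0746, 0.4888, -0.0472)

step 1: θ'=-1.0472 (straight) → pose (3.1875, 4.5413, -1.0472)
step 2: θ'=-0.0472 (R=1.5000) → pose (4.4158, 3.7929, -0.0472)
step 3: θ'=-0.0472 (straight) → pose (4.9152, 3.7693, -0.0472)
step 4: θ'=-1.0472 (R=1.0000) → pose (4.0964, 4.2682, -1.0472)
step 5: θ'=-1.0472 (straight) → pose (5.8464, 1.2371, -1.0472)
step 6: θ'=-0.0472 (R=1.5000) → pose (7.0746, 0.4888, -0.0472)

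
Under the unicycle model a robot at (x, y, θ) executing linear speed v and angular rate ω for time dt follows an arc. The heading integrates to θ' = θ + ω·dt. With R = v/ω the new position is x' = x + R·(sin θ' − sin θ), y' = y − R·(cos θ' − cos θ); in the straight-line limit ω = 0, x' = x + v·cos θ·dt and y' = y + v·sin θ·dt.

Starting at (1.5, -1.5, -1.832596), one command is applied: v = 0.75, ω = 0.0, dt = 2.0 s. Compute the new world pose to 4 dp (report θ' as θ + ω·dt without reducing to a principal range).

θ' = -1.8326 + 0.0·2.0 = -1.8326
ω = 0 → straight: x' = 1.5 + 0.75·cos(-1.8326)·2.0 = 1.1118
y' = -1.5 + 0.75·sin(-1.8326)·2.0 = -2.9489

(1.1118, -2.9489, -1.8326)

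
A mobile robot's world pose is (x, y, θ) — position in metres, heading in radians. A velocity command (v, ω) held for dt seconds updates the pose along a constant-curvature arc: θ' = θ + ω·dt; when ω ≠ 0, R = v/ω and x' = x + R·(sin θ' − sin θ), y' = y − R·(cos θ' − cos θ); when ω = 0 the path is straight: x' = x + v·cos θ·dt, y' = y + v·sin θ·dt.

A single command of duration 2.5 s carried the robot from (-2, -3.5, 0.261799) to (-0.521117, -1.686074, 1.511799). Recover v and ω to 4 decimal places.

v = 1.0000, ω = 0.5000

Δθ = 1.511799 − 0.261799 = 1.250000
ω = Δθ/dt = 1.250000/2.5 = 0.5000
R = −Δy/(cos θ' − cos θ) = 2.0000
v = R·ω = 2.0000·0.5000 = 1.0000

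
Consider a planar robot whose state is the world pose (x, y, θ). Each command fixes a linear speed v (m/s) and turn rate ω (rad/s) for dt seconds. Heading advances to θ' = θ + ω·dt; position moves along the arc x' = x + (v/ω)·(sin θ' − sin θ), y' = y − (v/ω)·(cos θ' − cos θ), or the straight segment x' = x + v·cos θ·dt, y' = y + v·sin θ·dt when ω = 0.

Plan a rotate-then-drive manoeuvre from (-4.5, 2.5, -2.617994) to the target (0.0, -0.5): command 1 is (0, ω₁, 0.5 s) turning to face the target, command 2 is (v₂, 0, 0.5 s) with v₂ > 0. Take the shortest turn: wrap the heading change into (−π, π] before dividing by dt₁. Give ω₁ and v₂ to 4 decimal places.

ω₁ = 4.0600, v₂ = 10.8167

heading to target = atan2(-0.5−2.5, 0−-4.5) = -0.5880
Δθ = wrap(-0.5880 − -2.6180) = 2.0300; ω₁ = Δθ/dt₁ = 4.0600
distance = √((0−-4.5)² + (-0.5−2.5)²) = 5.4083; v₂ = distance/dt₂ = 10.8167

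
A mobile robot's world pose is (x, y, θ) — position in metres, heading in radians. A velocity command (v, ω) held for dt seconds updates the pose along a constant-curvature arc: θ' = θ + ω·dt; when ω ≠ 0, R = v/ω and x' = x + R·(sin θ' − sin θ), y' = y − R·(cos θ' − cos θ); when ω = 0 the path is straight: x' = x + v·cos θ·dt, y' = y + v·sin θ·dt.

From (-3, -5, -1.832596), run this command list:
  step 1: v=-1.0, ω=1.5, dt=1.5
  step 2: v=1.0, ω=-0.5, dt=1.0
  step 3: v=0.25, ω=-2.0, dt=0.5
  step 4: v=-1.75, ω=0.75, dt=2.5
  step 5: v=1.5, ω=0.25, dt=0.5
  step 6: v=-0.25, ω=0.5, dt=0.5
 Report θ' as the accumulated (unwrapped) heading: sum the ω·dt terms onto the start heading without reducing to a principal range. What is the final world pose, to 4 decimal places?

(-6.1315, -3.1173, 1.1674)

step 1: θ'=0.4174 (R=-0.6667) → pose (-3.9142, -4.2180, 0.4174)
step 2: θ'=-0.0826 (R=-2.0000) → pose (-2.9384, -4.0531, -0.0826)
step 3: θ'=-1.0826 (R=-0.1250) → pose (-2.8383, -4.1191, -1.0826)
step 4: θ'=0.7924 (R=-2.3333) → pose (-6.5605, -3.5752, 0.7924)
step 5: θ'=0.9174 (R=6.0000) → pose (-6.0686, -3.0097, 0.9174)
step 6: θ'=1.1674 (R=-0.5000) → pose (-6.1315, -3.1173, 1.1674)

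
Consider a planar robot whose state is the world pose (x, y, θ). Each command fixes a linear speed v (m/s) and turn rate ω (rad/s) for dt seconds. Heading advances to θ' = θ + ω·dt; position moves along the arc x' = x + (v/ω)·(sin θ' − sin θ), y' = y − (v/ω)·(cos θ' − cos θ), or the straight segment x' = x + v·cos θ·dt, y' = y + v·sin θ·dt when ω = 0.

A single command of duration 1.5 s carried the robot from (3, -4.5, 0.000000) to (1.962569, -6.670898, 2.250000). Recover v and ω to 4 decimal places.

Δθ = 2.250000 − 0.000000 = 2.250000
ω = Δθ/dt = 2.250000/1.5 = 1.5000
R = −Δy/(cos θ' − cos θ) = -1.3333
v = R·ω = -1.3333·1.5000 = -2.0000

v = -2.0000, ω = 1.5000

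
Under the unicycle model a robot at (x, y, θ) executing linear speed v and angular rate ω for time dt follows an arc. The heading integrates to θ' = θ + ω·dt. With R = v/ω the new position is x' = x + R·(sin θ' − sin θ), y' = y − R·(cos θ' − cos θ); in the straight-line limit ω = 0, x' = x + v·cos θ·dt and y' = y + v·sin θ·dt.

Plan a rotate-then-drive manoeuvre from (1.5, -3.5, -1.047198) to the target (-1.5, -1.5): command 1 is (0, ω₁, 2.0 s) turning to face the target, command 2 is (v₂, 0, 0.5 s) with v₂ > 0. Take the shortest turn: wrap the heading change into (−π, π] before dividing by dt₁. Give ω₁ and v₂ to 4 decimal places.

heading to target = atan2(-1.5−-3.5, -1.5−1.5) = 2.5536
Δθ = wrap(2.5536 − -1.0472) = -2.6824; ω₁ = Δθ/dt₁ = -1.3412
distance = √((-1.5−1.5)² + (-1.5−-3.5)²) = 3.6056; v₂ = distance/dt₂ = 7.2111

ω₁ = -1.3412, v₂ = 7.2111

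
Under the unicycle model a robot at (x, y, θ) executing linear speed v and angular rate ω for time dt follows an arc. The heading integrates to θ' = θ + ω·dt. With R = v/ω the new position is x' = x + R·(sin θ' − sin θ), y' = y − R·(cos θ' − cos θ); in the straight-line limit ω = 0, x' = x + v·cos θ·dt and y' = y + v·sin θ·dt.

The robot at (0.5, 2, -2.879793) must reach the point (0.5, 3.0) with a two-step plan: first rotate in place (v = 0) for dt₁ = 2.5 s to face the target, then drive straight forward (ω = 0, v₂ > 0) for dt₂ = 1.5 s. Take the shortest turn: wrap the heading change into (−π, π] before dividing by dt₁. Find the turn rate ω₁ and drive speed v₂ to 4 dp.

ω₁ = -0.7330, v₂ = 0.6667

heading to target = atan2(3−2, 0.5−0.5) = 1.5708
Δθ = wrap(1.5708 − -2.8798) = -1.8326; ω₁ = Δθ/dt₁ = -0.7330
distance = √((0.5−0.5)² + (3−2)²) = 1.0000; v₂ = distance/dt₂ = 0.6667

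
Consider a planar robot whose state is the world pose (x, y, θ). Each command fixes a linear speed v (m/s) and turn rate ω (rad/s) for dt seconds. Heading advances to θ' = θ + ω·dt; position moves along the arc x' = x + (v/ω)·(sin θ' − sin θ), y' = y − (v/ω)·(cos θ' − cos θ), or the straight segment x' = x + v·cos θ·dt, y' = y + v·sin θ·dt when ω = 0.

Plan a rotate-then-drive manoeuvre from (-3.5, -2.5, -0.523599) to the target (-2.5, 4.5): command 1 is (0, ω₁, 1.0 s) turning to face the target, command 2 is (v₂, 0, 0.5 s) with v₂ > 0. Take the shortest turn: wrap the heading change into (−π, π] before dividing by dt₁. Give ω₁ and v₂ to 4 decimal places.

ω₁ = 1.9525, v₂ = 14.1421

heading to target = atan2(4.5−-2.5, -2.5−-3.5) = 1.4289
Δθ = wrap(1.4289 − -0.5236) = 1.9525; ω₁ = Δθ/dt₁ = 1.9525
distance = √((-2.5−-3.5)² + (4.5−-2.5)²) = 7.0711; v₂ = distance/dt₂ = 14.1421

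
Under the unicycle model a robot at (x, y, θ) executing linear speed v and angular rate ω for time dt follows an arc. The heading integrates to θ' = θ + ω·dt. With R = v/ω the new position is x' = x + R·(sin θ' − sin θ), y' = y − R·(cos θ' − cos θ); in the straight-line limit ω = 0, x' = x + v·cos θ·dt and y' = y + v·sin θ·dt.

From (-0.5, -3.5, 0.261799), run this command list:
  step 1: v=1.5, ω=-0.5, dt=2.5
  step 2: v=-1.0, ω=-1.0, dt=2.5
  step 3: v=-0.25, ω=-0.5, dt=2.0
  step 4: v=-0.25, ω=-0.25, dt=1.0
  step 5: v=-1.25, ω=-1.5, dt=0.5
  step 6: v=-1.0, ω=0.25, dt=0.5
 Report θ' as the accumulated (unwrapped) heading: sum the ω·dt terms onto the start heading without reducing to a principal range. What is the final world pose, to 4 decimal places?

step 1: θ'=-0.9882 (R=-3.0000) → pose (2.7816, -4.7472, -0.9882)
step 2: θ'=-3.4882 (R=1.0000) → pose (3.9563, -3.2565, -3.4882)
step 3: θ'=-4.4882 (R=0.5000) → pose (4.2739, -3.6156, -4.4882)
step 4: θ'=-4.7382 (R=1.0000) → pose (4.2986, -3.8637, -4.7382)
step 5: θ'=-5.4882 (R=0.8333) → pose (4.0605, -4.4258, -5.4882)
step 6: θ'=-5.3632 (R=-4.0000) → pose (3.7335, -4.8036, -5.3632)

(3.7335, -4.8036, -5.3632)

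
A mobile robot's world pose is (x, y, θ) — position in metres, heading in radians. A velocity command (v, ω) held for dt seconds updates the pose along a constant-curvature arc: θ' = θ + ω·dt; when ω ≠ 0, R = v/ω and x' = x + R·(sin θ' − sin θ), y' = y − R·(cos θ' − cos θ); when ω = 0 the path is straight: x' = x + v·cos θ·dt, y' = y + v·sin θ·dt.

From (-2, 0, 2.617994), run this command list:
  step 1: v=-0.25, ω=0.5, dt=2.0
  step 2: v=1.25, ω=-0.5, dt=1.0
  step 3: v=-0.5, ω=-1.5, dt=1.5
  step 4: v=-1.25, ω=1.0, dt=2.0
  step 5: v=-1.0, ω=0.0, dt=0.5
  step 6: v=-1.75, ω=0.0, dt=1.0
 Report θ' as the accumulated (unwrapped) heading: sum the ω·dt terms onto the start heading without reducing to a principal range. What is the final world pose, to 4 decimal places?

step 1: θ'=3.6180 (R=-0.5000) → pose (-1.5207, -0.0113, 3.6180)
step 2: θ'=3.1180 (R=-2.5000) → pose (-2.7262, -0.2890, 3.1180)
step 3: θ'=0.8680 (R=0.3333) → pose (-2.4797, -0.8377, 0.8680)
step 4: θ'=2.8680 (R=-1.2500) → pose (-1.8636, -2.8491, 2.8680)
step 5: θ'=2.8680 (straight) → pose (-1.3822, -2.9842, 2.8680)
step 6: θ'=2.8680 (straight) → pose (0.3027, -3.4571, 2.8680)

(0.3027, -3.4571, 2.8680)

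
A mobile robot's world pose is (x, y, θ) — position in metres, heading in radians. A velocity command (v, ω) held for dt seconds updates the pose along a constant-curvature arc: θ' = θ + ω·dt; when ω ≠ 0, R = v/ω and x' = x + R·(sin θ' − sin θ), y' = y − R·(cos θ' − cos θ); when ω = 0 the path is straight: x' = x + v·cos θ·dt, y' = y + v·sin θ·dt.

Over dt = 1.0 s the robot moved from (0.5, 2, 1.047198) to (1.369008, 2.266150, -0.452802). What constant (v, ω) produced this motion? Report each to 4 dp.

v = 1.0000, ω = -1.5000

Δθ = -0.452802 − 1.047198 = -1.500000
ω = Δθ/dt = -1.500000/1.0 = -1.5000
R = Δx/(sin θ' − sin θ) = -0.6667
v = R·ω = -0.6667·-1.5000 = 1.0000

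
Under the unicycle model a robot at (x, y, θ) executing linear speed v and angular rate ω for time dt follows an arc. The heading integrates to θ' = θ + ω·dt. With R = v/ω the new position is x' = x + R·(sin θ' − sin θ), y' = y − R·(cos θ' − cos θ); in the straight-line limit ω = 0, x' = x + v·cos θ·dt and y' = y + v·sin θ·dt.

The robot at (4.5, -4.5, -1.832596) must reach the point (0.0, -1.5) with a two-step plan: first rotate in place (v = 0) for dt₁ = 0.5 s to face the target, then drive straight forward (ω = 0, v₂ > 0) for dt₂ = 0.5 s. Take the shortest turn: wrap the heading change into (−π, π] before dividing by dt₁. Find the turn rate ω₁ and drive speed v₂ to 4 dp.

heading to target = atan2(-1.5−-4.5, 0−4.5) = 2.5536
Δθ = wrap(2.5536 − -1.8326) = -1.8970; ω₁ = Δθ/dt₁ = -3.7940
distance = √((0−4.5)² + (-1.5−-4.5)²) = 5.4083; v₂ = distance/dt₂ = 10.8167

ω₁ = -3.7940, v₂ = 10.8167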